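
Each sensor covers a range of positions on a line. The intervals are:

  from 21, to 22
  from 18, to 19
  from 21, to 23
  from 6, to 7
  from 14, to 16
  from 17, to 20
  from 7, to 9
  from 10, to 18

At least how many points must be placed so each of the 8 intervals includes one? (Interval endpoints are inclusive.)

4

Sorted: [6,7] [7,9] [14,16] [10,18] [18,19] [17,20] [21,22] [21,23]
{[6,7],[7,9]} hit by 7; {[14,16],[10,18]} hit by 16; {[18,19],[17,20]} hit by 19; {[21,22],[21,23]} hit by 22.
Points: 7, 16, 19, 22 (4 total).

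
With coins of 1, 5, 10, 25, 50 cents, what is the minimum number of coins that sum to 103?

5

103 = 2×50 + 3×1
Total coins = 2 + 3 = 5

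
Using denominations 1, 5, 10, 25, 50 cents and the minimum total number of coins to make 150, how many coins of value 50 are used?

Greedy: take as many of the largest coin as possible, then repeat with the remainder.
150 − 3×50→0
Count of 50: 3

3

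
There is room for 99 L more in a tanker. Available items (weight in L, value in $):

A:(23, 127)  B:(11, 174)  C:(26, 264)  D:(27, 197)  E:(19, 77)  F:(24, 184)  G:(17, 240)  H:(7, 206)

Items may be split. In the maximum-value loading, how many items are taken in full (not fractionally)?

Sort by value per unit weight and fill in that order.
Order: H (206/7=29.43) > B (174/11=15.82) > G (240/17=14.12) > C (264/26=10.15) > F (184/24=7.67) > D (197/27=7.30) > A (127/23=5.52) > E (77/19=4.05)
Fill: take H (7 @ 206) → take B (11 @ 174) → take G (17 @ 240) → take C (26 @ 264) → take F (24 @ 184) → take 14/27 of D → 102.15; 99/99 used.
5 item(s) taken whole; one partial (take 14/27 of D).

5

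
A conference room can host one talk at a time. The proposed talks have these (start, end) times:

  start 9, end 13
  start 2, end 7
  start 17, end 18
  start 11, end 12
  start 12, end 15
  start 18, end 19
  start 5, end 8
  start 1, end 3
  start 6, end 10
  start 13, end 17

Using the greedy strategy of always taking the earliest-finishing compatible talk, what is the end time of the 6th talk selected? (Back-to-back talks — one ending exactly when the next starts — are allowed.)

19

Sort by end time and greedily take each interval whose start is ≥ the last chosen end.
By end time: (1,3), (2,7), (5,8), (6,10), (11,12), (9,13), (12,15), (13,17), (17,18), (18,19).
Pick (1,3); next start ≥ 3 → (5,8); next start ≥ 8 → (11,12); next start ≥ 12 → (12,15); next start ≥ 15 → (17,18); next start ≥ 18 → (18,19).
Selected: (1,3) (5,8) (11,12) (12,15) (17,18) (18,19)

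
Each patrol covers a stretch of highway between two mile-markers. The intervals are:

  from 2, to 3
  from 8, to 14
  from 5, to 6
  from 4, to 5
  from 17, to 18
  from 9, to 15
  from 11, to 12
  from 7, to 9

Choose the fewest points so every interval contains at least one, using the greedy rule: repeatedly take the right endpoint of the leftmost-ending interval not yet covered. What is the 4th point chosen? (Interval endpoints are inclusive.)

12

By right end: [2,3]  [4,5]  [5,6]  [7,9]  [11,12]  [8,14]  [9,15]  [17,18]
[2,3] uncovered → point at 3; [4,5] uncovered → point at 5; [7,9] uncovered → point at 9; [11,12] uncovered → point at 12; [17,18] uncovered → point at 18.
Points: 3, 5, 9, 12, 18 (5 total).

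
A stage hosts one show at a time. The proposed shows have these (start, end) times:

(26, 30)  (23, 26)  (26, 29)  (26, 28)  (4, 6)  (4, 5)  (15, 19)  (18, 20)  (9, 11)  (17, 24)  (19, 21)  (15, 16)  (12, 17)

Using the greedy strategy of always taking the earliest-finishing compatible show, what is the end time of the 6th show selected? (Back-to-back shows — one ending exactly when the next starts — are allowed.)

Sort by end time and greedily take each interval whose start is ≥ the last chosen end.
Sorted by end: (4,5)  (4,6)  (9,11)  (15,16)  (12,17)  (15,19)  (18,20)  (19,21)  (17,24)  (23,26)  (26,28)  (26,29)  (26,30)
take (4,5); take (9,11); take (15,16); skip (12,17); take (18,20); skip (17,24); take (23,26); take (26,28).
Selected: (4,5) (9,11) (15,16) (18,20) (23,26) (26,28)

28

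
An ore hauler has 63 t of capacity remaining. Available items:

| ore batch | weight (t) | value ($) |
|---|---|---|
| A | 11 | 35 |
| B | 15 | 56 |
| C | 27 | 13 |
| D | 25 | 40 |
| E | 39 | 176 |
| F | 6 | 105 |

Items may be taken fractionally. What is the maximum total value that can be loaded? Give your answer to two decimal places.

Greedy by value/weight ratio, highest first.
Order: F (105/6=17.50) > E (176/39=4.51) > B (56/15=3.73) > A (35/11=3.18) > D (40/25=1.60) > C (13/27=0.48)
Fill: take F (6 @ 105) → take E (39 @ 176) → take B (15 @ 56) → take 3/11 of A → 9.55; 63/63 used.
Total value = 346.55

346.55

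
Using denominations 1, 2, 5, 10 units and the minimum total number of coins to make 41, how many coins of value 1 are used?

1

Greedy: take as many of the largest coin as possible, then repeat with the remainder.
41 − 4×10→1 − 1×1→0
Count of 1: 1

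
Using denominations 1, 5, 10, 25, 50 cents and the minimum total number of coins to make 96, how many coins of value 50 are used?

1

Use the largest denomination that fits, subtract, and repeat.
96 − 1×50→46 − 1×25→21 − 2×10→1 − 1×1→0
Count of 50: 1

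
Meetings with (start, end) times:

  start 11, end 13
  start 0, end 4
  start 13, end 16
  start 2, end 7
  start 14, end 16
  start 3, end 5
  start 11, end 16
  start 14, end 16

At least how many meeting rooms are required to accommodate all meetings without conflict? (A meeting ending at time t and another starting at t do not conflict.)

4

Events (time:±→running): 0:+→1 2:+→2 3:+→3 4:-→2 5:-→1 7:-→0 11:+→1 11:+→2 13:-→1 13:+→2 14:+→3 14:+→4 … peak 4.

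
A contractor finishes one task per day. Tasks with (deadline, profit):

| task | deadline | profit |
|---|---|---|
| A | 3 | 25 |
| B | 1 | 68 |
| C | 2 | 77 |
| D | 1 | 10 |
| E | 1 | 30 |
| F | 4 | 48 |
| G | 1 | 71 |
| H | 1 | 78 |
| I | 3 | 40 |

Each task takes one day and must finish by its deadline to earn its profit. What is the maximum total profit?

Take jobs in profit order; each goes to the latest open slot no later than its deadline.
By profit: H(d1,78), C(d2,77), G(d1,71), B(d1,68), F(d4,48), I(d3,40), E(d1,30), A(d3,25), D(d1,10)
H→slot 1; C→slot 2; G skipped; B skipped; F→slot 4; I→slot 3; E skipped; A skipped; D skipped.
Profit = 78 + 77 + 40 + 48 = 243

243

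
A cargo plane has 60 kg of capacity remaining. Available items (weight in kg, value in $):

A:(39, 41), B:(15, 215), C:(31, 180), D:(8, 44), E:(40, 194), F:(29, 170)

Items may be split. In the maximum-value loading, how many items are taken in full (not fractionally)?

Sort by value per unit weight and fill in that order.
Order: B (215/15=14.33) > F (170/29=5.86) > C (180/31=5.81) > D (44/8=5.50) > E (194/40=4.85) > A (41/39=1.05)
Fill: take B (15 @ 215) → take F (29 @ 170) → take 16/31 of C → 92.90; 60/60 used.
2 item(s) taken whole; one partial (take 16/31 of C).

2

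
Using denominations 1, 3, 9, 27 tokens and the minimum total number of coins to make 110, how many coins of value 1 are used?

110 − 4×27→2 − 2×1→0
Count of 1: 2

2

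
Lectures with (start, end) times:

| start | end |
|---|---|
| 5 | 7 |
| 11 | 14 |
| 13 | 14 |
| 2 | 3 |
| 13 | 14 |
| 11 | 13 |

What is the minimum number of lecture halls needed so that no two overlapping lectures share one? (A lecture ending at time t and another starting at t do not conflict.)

3

The answer is the maximum number of intervals overlapping at any instant.
starts: [2, 5, 11, 11, 13, 13]
ends:   [3, 7, 13, 14, 14, 14]
s2→1 e3→0 s5→1 e7→0 s11→1 s11→2 e13→1 s13→2 s13→3  — peak 3.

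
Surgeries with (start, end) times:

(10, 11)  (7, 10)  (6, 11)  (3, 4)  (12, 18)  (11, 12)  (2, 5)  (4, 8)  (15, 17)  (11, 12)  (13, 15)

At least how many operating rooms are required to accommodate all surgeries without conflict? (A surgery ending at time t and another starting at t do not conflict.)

The answer is the maximum number of intervals overlapping at any instant.
starts: [2, 3, 4, 6, 7, 10, 11, 11, 12, 13, 15]
ends:   [4, 5, 8, 10, 11, 11, 12, 12, 15, 17, 18]
s2→1 s3→2 e4→1 s4→2 e5→1 s6→2 s7→3  — peak 3.

3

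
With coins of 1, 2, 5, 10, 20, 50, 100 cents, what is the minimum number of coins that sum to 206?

Use the largest denomination that fits, subtract, and repeat.
206 − 2×100→6 − 1×5→1 − 1×1→0
Total coins = 2 + 1 + 1 = 4

4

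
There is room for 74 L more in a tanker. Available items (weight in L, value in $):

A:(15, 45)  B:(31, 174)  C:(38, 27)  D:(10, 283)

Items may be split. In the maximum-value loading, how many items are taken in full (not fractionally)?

3

Ratios (sorted): D 28.30, B 5.61, A 3.00, C 0.71
take D (10 @ 283); take B (31 @ 174); take A (15 @ 45); take 18/38 of C → 12.79. Capacity used 74/74.
3 item(s) taken whole; one partial (take 18/38 of C).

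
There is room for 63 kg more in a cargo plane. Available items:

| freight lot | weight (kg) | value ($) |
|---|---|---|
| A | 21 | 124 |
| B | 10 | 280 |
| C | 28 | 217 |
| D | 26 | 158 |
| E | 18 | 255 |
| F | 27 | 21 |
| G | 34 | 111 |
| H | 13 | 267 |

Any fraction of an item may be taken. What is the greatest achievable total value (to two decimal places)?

Greedy by value/weight ratio, highest first.
Ratios (sorted): B 28.00, H 20.54, E 14.17, C 7.75, D 6.08, A 5.90, G 3.26, F 0.78
take B (10 @ 280); take H (13 @ 267); take E (18 @ 255); take 22/28 of C → 170.50. Capacity used 63/63.
Total value = 972.50

972.50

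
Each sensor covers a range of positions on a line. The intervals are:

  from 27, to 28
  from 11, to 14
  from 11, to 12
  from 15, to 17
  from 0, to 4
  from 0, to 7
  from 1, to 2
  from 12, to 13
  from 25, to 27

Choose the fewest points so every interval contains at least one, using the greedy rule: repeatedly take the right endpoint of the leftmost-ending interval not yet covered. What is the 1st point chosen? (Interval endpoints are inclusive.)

2

Sort by right endpoint; whenever an interval is uncovered, place a point at its right end.
Sorted: [1,2] [0,4] [0,7] [11,12] [12,13] [11,14] [15,17] [25,27] [27,28]
{[1,2],[0,4],[0,7]} hit by 2; {[11,12],[12,13],[11,14]} hit by 12; {[15,17]} hit by 17; {[25,27],[27,28]} hit by 27.
Points: 2, 12, 17, 27 (4 total).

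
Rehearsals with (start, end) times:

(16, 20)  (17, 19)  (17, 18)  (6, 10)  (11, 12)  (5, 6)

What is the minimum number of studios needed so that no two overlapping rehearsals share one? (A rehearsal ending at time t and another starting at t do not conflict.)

3

Count concurrent intervals with a sweep; the peak is the room count.
Events (time:±→running): 5:+→1 6:-→0 6:+→1 10:-→0 11:+→1 12:-→0 16:+→1 17:+→2 17:+→3 … peak 3.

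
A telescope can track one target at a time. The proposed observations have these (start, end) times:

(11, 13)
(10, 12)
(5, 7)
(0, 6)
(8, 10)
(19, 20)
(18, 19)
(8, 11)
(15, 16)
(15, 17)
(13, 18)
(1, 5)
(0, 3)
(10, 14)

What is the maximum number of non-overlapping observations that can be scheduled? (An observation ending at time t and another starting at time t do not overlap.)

Greedy by earliest finish: after sorting by end time, pick each interval compatible with the last pick.
By end time: (0,3), (1,5), (0,6), (5,7), (8,10), (8,11), (10,12), (11,13), (10,14), (15,16), (15,17), (13,18), (18,19), (19,20).
Pick (0,3); next start ≥ 3 → (5,7); next start ≥ 7 → (8,10); next start ≥ 10 → (10,12); next start ≥ 12 → (15,16); next start ≥ 16 → (18,19); next start ≥ 19 → (19,20).
Selected 7 observations.

7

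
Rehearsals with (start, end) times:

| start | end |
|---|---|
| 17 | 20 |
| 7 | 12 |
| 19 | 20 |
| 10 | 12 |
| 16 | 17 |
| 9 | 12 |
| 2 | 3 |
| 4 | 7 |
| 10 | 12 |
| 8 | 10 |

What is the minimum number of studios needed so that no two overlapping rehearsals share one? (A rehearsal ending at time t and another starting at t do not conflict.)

4

Count concurrent intervals with a sweep; the peak is the room count.
Events (time:±→running): 2:+→1 3:-→0 4:+→1 7:-→0 7:+→1 8:+→2 9:+→3 10:-→2 10:+→3 10:+→4 … peak 4.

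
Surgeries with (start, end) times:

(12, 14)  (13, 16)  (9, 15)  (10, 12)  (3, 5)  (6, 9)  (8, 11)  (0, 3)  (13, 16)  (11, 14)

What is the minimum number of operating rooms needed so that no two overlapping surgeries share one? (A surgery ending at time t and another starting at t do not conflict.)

5

starts: [0, 3, 6, 8, 9, 10, 11, 12, 13, 13]
ends:   [3, 5, 9, 11, 12, 14, 14, 15, 16, 16]
s0→1 e3→0 s3→1 e5→0 s6→1 s8→2 e9→1 s9→2 s10→3 e11→2 s11→3 e12→2 s12→3 s13→4 s13→5  — peak 5.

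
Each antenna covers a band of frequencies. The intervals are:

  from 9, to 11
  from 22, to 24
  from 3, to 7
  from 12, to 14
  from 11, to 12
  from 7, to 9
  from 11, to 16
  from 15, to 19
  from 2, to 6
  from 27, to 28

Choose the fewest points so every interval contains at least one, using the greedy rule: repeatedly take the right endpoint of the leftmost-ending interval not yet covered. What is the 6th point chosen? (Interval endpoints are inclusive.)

Sorted: [2,6] [3,7] [7,9] [9,11] [11,12] [12,14] [11,16] [15,19] [22,24] [27,28]
{[2,6],[3,7]} hit by 6; {[7,9],[9,11]} hit by 9; {[11,12],[12,14],[11,16]} hit by 12; {[15,19]} hit by 19; {[22,24]} hit by 24; {[27,28]} hit by 28.
Points: 6, 9, 12, 19, 24, 28 (6 total).

28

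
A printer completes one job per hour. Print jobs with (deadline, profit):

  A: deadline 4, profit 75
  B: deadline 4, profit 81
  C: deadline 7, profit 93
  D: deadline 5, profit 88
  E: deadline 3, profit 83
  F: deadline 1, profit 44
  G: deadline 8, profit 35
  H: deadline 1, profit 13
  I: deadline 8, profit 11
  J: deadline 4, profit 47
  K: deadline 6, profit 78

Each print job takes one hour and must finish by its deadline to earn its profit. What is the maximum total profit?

Take jobs in profit order; each goes to the latest open slot no later than its deadline.
By profit: C(d7,93), D(d5,88), E(d3,83), B(d4,81), K(d6,78), A(d4,75), J(d4,47), F(d1,44), G(d8,35), H(d1,13), I(d8,11)
C→slot 7; D→slot 5; E→slot 3; B→slot 4; K→slot 6; A→slot 2; J→slot 1; F skipped; G→slot 8; H skipped; I skipped.
Profit = 47 + 75 + 83 + 81 + 88 + 78 + 93 + 35 = 580

580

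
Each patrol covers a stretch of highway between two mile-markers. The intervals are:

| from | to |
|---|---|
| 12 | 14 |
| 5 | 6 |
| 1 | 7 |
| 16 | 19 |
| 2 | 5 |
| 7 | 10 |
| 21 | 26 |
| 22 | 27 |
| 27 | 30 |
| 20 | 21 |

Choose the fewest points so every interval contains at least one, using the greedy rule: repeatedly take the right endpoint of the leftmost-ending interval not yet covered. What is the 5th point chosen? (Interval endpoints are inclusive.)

By right end: [2,5]  [5,6]  [1,7]  [7,10]  [12,14]  [16,19]  [20,21]  [21,26]  [22,27]  [27,30]
[2,5] uncovered → point at 5; [7,10] uncovered → point at 10; [12,14] uncovered → point at 14; [16,19] uncovered → point at 19; [20,21] uncovered → point at 21; [22,27] uncovered → point at 27.
Points: 5, 10, 14, 19, 21, 27 (6 total).

21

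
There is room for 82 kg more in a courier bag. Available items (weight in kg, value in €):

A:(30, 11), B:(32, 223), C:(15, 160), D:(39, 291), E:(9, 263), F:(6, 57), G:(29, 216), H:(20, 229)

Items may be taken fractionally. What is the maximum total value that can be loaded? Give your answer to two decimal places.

Greedy by value/weight ratio, highest first.
Order: E (263/9=29.22) > H (229/20=11.45) > C (160/15=10.67) > F (57/6=9.50) > D (291/39=7.46) > G (216/29=7.45) > B (223/32=6.97) > A (11/30=0.37)
Fill: take E (9 @ 263) → take H (20 @ 229) → take C (15 @ 160) → take F (6 @ 57) → take 32/39 of D → 238.77; 82/82 used.
Total value = 947.77

947.77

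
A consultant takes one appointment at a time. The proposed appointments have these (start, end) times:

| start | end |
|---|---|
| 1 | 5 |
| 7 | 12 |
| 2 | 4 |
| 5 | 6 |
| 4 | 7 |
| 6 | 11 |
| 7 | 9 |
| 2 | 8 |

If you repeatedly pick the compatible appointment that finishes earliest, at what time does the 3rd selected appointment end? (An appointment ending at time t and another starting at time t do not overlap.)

9

Sort by end time and greedily take each interval whose start is ≥ the last chosen end.
Sorted by end: (2,4)  (1,5)  (5,6)  (4,7)  (2,8)  (7,9)  (6,11)  (7,12)
take (2,4); take (5,6); take (7,9).
Selected: (2,4) (5,6) (7,9)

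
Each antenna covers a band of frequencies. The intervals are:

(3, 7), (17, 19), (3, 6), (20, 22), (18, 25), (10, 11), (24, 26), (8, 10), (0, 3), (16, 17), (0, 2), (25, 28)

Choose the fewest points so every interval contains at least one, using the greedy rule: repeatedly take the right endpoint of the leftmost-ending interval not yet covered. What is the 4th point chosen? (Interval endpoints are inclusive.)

Sorted: [0,2] [0,3] [3,6] [3,7] [8,10] [10,11] [16,17] [17,19] [20,22] [18,25] [24,26] [25,28]
{[0,2],[0,3]} hit by 2; {[3,6],[3,7]} hit by 6; {[8,10],[10,11]} hit by 10; {[16,17],[17,19]} hit by 17; {[20,22],[18,25]} hit by 22; {[24,26],[25,28]} hit by 26.
Points: 2, 6, 10, 17, 22, 26 (6 total).

17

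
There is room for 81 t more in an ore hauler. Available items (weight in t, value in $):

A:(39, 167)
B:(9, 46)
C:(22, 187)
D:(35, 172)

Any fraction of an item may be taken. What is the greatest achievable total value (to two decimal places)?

469.23

Sort by value per unit weight and fill in that order.
Ratios (sorted): C 8.50, B 5.11, D 4.91, A 4.28
take C (22 @ 187); take B (9 @ 46); take D (35 @ 172); take 15/39 of A → 64.23. Capacity used 81/81.
Total value = 469.23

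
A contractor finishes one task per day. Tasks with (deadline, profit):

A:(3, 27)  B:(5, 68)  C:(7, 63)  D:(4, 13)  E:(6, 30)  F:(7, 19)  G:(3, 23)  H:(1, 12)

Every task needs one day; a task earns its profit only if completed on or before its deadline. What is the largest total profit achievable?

Sort by profit descending; place each in the latest free slot ≤ its deadline.
Profit order: B=68 C=63 E=30 A=27 G=23 F=19 D=13 H=12
Assign: B→slot 5, C→slot 7, E→slot 6, A→slot 3, G→slot 2, F→slot 4, D→slot 1, H skipped.
Slots: [1:D] [2:G] [3:A] [4:F] [5:B] [6:E] [7:C]
Profit = 13 + 23 + 27 + 19 + 68 + 30 + 63 = 243

243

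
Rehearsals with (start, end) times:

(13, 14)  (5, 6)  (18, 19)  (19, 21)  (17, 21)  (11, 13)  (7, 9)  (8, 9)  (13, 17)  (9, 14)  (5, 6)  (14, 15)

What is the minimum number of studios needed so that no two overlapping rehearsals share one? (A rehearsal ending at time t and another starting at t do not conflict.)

starts: [5, 5, 7, 8, 9, 11, 13, 13, 14, 17, 18, 19]
ends:   [6, 6, 9, 9, 13, 14, 14, 15, 17, 19, 21, 21]
s5→1 s5→2 e6→1 e6→0 s7→1 s8→2 e9→1 e9→0 s9→1 s11→2 e13→1 s13→2 s13→3  — peak 3.

3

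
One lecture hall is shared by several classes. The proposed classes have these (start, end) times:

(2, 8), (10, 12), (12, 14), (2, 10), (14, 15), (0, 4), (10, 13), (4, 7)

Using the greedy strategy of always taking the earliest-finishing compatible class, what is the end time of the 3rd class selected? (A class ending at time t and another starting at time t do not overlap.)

12

Sorted by end: (0,4)  (4,7)  (2,8)  (2,10)  (10,12)  (10,13)  (12,14)  (14,15)
take (0,4); take (4,7); skip (2,10); take (10,12); skip (10,13); take (12,14); take (14,15).
Selected: (0,4) (4,7) (10,12) (12,14) (14,15)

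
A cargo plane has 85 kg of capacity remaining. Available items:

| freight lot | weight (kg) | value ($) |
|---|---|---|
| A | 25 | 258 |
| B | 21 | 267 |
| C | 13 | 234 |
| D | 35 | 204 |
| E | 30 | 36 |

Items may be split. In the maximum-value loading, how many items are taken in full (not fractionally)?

3

Sort by value per unit weight and fill in that order.
Ratios (sorted): C 18.00, B 12.71, A 10.32, D 5.83, E 1.20
take C (13 @ 234); take B (21 @ 267); take A (25 @ 258); take 26/35 of D → 151.54. Capacity used 85/85.
3 item(s) taken whole; one partial (take 26/35 of D).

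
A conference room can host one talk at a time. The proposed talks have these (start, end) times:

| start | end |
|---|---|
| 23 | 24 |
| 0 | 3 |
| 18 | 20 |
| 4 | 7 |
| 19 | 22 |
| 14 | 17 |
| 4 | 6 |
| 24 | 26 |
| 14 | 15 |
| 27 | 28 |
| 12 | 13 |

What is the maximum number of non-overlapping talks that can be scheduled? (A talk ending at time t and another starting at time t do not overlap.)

Sort by end time and greedily take each interval whose start is ≥ the last chosen end.
Sorted by end: (0,3)  (4,6)  (4,7)  (12,13)  (14,15)  (14,17)  (18,20)  (19,22)  (23,24)  (24,26)  (27,28)
take (0,3); take (4,6); skip (4,7); take (12,13); take (14,15); take (18,20); skip (19,22); take (23,24); take (24,26); take (27,28).
Selected 8 talks.

8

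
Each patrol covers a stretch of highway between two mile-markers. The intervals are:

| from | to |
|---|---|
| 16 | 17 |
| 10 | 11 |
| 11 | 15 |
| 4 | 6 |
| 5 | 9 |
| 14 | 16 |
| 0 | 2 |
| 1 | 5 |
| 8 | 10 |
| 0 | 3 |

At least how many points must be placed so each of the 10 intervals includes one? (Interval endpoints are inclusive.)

Sort by right endpoint; whenever an interval is uncovered, place a point at its right end.
By right end: [0,2]  [0,3]  [1,5]  [4,6]  [5,9]  [8,10]  [10,11]  [11,15]  [14,16]  [16,17]
[0,2] uncovered → point at 2; [4,6] uncovered → point at 6; [8,10] uncovered → point at 10; [11,15] uncovered → point at 15; [16,17] uncovered → point at 17.
Points: 2, 6, 10, 15, 17 (5 total).

5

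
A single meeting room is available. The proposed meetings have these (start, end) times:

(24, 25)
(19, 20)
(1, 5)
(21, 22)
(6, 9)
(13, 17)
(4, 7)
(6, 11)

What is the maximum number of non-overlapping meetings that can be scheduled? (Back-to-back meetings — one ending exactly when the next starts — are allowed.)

Sort by end time and greedily take each interval whose start is ≥ the last chosen end.
By end time: (1,5), (4,7), (6,9), (6,11), (13,17), (19,20), (21,22), (24,25).
Pick (1,5); next start ≥ 5 → (6,9); next start ≥ 9 → (13,17); next start ≥ 17 → (19,20); next start ≥ 20 → (21,22); next start ≥ 22 → (24,25).
Selected 6 meetings.

6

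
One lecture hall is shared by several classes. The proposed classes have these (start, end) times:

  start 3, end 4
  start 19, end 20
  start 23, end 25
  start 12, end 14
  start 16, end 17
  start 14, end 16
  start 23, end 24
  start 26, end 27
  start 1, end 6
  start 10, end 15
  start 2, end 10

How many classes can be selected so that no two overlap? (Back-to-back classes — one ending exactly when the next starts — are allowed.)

Sort by end time and greedily take each interval whose start is ≥ the last chosen end.
Sorted by end: (3,4)  (1,6)  (2,10)  (12,14)  (10,15)  (14,16)  (16,17)  (19,20)  (23,24)  (23,25)  (26,27)
take (3,4); take (12,14); take (14,16); take (16,17); take (19,20); take (23,24); skip (23,25); take (26,27).
Selected 7 classes.

7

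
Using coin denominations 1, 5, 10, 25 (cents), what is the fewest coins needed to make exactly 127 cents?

Use the largest denomination that fits, subtract, and repeat.
127 − 5×25→2 − 2×1→0
Total coins = 5 + 2 = 7

7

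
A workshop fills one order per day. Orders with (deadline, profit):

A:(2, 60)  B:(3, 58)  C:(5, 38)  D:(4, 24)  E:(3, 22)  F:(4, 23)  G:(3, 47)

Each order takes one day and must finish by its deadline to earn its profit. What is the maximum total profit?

227

Take jobs in profit order; each goes to the latest open slot no later than its deadline.
Profit order: A=60 B=58 G=47 C=38 D=24 F=23 E=22
Assign: A→slot 2, B→slot 3, G→slot 1, C→slot 5, D→slot 4, F skipped, E skipped.
Slots: [1:G] [2:A] [3:B] [4:D] [5:C]
Profit = 47 + 60 + 58 + 24 + 38 = 227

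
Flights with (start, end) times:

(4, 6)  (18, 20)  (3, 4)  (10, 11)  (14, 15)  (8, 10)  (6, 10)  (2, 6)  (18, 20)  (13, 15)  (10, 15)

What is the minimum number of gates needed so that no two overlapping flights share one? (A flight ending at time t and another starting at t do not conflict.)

3

The answer is the maximum number of intervals overlapping at any instant.
starts: [2, 3, 4, 6, 8, 10, 10, 13, 14, 18, 18]
ends:   [4, 6, 6, 10, 10, 11, 15, 15, 15, 20, 20]
s2→1 s3→2 e4→1 s4→2 e6→1 e6→0 s6→1 s8→2 e10→1 e10→0 s10→1 s10→2 e11→1 s13→2 s14→3  — peak 3.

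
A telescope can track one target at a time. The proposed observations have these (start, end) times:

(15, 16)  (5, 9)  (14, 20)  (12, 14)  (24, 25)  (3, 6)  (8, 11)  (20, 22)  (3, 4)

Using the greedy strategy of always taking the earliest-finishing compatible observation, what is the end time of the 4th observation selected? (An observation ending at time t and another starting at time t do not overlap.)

By end time: (3,4), (3,6), (5,9), (8,11), (12,14), (15,16), (14,20), (20,22), (24,25).
Pick (3,4); next start ≥ 4 → (5,9); next start ≥ 9 → (12,14); next start ≥ 14 → (15,16); next start ≥ 16 → (20,22); next start ≥ 22 → (24,25).
Selected: (3,4) (5,9) (12,14) (15,16) (20,22) (24,25)

16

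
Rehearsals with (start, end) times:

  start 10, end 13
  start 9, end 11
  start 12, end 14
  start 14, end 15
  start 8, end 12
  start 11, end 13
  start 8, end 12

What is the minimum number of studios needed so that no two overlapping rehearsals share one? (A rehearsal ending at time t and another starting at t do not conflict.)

Count concurrent intervals with a sweep; the peak is the room count.
Events (time:±→running): 8:+→1 8:+→2 9:+→3 10:+→4 … peak 4.

4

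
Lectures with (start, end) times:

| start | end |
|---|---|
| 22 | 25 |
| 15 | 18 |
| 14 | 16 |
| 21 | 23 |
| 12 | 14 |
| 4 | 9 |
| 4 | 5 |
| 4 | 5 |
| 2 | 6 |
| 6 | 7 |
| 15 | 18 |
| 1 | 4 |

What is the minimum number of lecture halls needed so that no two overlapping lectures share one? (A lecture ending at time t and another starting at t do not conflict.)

Count concurrent intervals with a sweep; the peak is the room count.
Events (time:±→running): 1:+→1 2:+→2 4:-→1 4:+→2 4:+→3 4:+→4 … peak 4.

4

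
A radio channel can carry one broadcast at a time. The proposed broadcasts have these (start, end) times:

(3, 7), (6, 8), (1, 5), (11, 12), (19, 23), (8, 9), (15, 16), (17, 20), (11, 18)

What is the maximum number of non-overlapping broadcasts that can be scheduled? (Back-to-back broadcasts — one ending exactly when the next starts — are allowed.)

Sorted by end: (1,5)  (3,7)  (6,8)  (8,9)  (11,12)  (15,16)  (11,18)  (17,20)  (19,23)
take (1,5); take (6,8); take (8,9); take (11,12); take (15,16); skip (11,18); take (17,20).
Selected 6 broadcasts.

6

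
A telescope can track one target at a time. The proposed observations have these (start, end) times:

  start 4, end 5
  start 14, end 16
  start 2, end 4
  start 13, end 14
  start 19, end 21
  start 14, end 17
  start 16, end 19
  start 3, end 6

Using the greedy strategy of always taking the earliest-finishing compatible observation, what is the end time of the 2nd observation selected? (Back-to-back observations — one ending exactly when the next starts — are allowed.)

5

Order by finish time; keep every interval that doesn't clash with the previous kept one.
Sorted by end: (2,4)  (4,5)  (3,6)  (13,14)  (14,16)  (14,17)  (16,19)  (19,21)
take (2,4); take (4,5); take (13,14); take (14,16); skip (14,17); take (16,19); take (19,21).
Selected: (2,4) (4,5) (13,14) (14,16) (16,19) (19,21)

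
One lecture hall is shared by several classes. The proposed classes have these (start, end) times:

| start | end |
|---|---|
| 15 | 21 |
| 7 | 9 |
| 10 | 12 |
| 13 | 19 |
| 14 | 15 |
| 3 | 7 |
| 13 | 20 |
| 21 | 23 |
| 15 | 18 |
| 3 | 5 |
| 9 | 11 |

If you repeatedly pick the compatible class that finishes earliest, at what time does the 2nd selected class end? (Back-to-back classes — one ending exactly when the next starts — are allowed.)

9

By end time: (3,5), (3,7), (7,9), (9,11), (10,12), (14,15), (15,18), (13,19), (13,20), (15,21), (21,23).
Pick (3,5); next start ≥ 5 → (7,9); next start ≥ 9 → (9,11); next start ≥ 11 → (14,15); next start ≥ 15 → (15,18); next start ≥ 18 → (21,23).
Selected: (3,5) (7,9) (9,11) (14,15) (15,18) (21,23)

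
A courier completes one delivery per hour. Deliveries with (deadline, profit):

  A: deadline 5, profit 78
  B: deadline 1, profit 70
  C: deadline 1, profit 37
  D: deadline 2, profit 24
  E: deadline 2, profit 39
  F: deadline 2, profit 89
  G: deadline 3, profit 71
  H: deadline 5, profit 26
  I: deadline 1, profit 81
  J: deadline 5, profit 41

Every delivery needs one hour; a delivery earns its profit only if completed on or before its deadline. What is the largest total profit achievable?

360

Profit order: F=89 I=81 A=78 G=71 B=70 J=41 E=39 C=37 H=26 D=24
Assign: F→slot 2, I→slot 1, A→slot 5, G→slot 3, B skipped, J→slot 4, E skipped, C skipped, H skipped, D skipped.
Slots: [1:I] [2:F] [3:G] [4:J] [5:A]
Profit = 81 + 89 + 71 + 41 + 78 = 360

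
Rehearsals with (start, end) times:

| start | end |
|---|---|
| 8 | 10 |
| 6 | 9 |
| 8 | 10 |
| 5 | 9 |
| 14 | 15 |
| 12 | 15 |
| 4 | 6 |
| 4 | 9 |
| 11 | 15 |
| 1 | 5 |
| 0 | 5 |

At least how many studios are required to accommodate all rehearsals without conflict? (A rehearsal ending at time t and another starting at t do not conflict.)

5

starts: [0, 1, 4, 4, 5, 6, 8, 8, 11, 12, 14]
ends:   [5, 5, 6, 9, 9, 9, 10, 10, 15, 15, 15]
s0→1 s1→2 s4→3 s4→4 e5→3 e5→2 s5→3 e6→2 s6→3 s8→4 s8→5  — peak 5.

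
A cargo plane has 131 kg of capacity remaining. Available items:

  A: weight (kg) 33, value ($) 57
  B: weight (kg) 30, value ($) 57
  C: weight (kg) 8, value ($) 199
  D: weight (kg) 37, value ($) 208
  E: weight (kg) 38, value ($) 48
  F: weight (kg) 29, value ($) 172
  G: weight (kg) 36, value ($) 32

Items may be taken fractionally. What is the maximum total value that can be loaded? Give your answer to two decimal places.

682.64

Ratios (sorted): C 24.88, F 5.93, D 5.62, B 1.90, A 1.73, E 1.26, G 0.89
take C (8 @ 199); take F (29 @ 172); take D (37 @ 208); take B (30 @ 57); take 27/33 of A → 46.64. Capacity used 131/131.
Total value = 682.64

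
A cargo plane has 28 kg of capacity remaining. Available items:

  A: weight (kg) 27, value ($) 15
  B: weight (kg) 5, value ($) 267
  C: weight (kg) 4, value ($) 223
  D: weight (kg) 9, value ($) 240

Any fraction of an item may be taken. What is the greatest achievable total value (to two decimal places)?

735.56

Greedy by value/weight ratio, highest first.
Order: C (223/4=55.75) > B (267/5=53.40) > D (240/9=26.67) > A (15/27=0.56)
Fill: take C (4 @ 223) → take B (5 @ 267) → take D (9 @ 240) → take 10/27 of A → 5.56; 28/28 used.
Total value = 735.56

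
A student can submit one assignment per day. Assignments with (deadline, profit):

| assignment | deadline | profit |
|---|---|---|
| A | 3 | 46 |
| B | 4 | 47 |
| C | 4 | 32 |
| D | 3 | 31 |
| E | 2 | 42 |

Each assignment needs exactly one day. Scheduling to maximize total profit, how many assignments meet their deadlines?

4

Sort by profit descending; place each in the latest free slot ≤ its deadline.
Profit order: B=47 A=46 E=42 C=32 D=31
Assign: B→slot 4, A→slot 3, E→slot 2, C→slot 1, D skipped.
Slots: [1:C] [2:E] [3:A] [4:B]
4 of 5 scheduled.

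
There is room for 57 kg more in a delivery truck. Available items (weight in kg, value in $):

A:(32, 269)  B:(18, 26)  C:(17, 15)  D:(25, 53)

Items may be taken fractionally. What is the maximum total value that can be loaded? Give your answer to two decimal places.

Greedy by value/weight ratio, highest first.
Ratios (sorted): A 8.41, D 2.12, B 1.44, C 0.88
take A (32 @ 269); take D (25 @ 53). Capacity used 57/57.
Total value = 322.00

322.00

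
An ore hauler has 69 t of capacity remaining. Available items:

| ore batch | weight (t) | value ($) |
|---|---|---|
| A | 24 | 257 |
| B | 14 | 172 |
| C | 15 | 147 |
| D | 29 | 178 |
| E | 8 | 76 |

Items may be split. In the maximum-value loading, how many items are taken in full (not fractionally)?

4

Sort by value per unit weight and fill in that order.
Ratios (sorted): B 12.29, A 10.71, C 9.80, E 9.50, D 6.14
take B (14 @ 172); take A (24 @ 257); take C (15 @ 147); take E (8 @ 76); take 8/29 of D → 49.10. Capacity used 69/69.
4 item(s) taken whole; one partial (take 8/29 of D).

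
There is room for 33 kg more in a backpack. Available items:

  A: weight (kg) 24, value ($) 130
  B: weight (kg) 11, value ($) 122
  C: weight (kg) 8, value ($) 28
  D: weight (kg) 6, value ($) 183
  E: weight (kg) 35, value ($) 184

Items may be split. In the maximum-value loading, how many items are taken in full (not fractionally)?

2

Greedy by value/weight ratio, highest first.
Order: D (183/6=30.50) > B (122/11=11.09) > A (130/24=5.42) > E (184/35=5.26) > C (28/8=3.50)
Fill: take D (6 @ 183) → take B (11 @ 122) → take 16/24 of A → 86.67; 33/33 used.
2 item(s) taken whole; one partial (take 16/24 of A).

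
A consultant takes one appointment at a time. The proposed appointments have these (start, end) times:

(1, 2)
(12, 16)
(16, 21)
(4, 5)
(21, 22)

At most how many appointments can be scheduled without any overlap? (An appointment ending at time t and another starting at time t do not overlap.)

5

Sorted by end: (1,2)  (4,5)  (12,16)  (16,21)  (21,22)
take (1,2); take (4,5); take (12,16); take (16,21); take (21,22).
Selected 5 appointments.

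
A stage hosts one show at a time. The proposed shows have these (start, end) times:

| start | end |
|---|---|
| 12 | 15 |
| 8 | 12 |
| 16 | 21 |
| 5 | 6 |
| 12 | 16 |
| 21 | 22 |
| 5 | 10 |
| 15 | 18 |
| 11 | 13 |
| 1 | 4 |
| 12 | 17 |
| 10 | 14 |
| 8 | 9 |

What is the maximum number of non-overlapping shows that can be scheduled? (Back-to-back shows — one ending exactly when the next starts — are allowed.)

6

Greedy by earliest finish: after sorting by end time, pick each interval compatible with the last pick.
Sorted by end: (1,4)  (5,6)  (8,9)  (5,10)  (8,12)  (11,13)  (10,14)  (12,15)  (12,16)  (12,17)  (15,18)  (16,21)  (21,22)
take (1,4); take (5,6); take (8,9); skip (5,10); skip (8,12); take (11,13); skip (10,14); take (15,18); take (21,22).
Selected 6 shows.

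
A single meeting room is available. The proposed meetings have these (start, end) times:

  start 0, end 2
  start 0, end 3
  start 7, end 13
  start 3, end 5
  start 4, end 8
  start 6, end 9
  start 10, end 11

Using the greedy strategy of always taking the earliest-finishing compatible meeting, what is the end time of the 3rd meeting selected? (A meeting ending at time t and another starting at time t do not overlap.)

9

By end time: (0,2), (0,3), (3,5), (4,8), (6,9), (10,11), (7,13).
Pick (0,2); next start ≥ 2 → (3,5); next start ≥ 5 → (6,9); next start ≥ 9 → (10,11).
Selected: (0,2) (3,5) (6,9) (10,11)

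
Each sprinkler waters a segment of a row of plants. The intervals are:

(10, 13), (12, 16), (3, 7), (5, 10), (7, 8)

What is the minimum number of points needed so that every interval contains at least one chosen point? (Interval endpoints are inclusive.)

2

Process intervals by earliest right end; each time one isn't hit yet, stab at its right endpoint.
Sorted: [3,7] [7,8] [5,10] [10,13] [12,16]
{[3,7],[7,8],[5,10]} hit by 7; {[10,13],[12,16]} hit by 13.
Points: 7, 13 (2 total).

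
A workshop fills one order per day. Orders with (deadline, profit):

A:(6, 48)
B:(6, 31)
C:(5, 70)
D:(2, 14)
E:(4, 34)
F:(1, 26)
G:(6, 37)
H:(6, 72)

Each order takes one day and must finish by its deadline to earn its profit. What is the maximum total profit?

292

Take jobs in profit order; each goes to the latest open slot no later than its deadline.
By profit: H(d6,72), C(d5,70), A(d6,48), G(d6,37), E(d4,34), B(d6,31), F(d1,26), D(d2,14)
H→slot 6; C→slot 5; A→slot 4; G→slot 3; E→slot 2; B→slot 1; F skipped; D skipped.
Profit = 31 + 34 + 37 + 48 + 70 + 72 = 292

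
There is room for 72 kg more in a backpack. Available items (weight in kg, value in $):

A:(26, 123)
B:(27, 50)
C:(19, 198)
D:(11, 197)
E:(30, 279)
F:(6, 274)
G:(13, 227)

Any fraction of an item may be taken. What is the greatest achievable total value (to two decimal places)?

1109.90

Order: F (274/6=45.67) > D (197/11=17.91) > G (227/13=17.46) > C (198/19=10.42) > E (279/30=9.30) > A (123/26=4.73) > B (50/27=1.85)
Fill: take F (6 @ 274) → take D (11 @ 197) → take G (13 @ 227) → take C (19 @ 198) → take 23/30 of E → 213.90; 72/72 used.
Total value = 1109.90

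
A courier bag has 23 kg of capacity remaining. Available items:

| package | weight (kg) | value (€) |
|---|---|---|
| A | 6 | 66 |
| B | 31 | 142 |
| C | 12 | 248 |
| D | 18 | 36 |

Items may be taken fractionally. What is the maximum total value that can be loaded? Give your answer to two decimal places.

Ratios (sorted): C 20.67, A 11.00, B 4.58, D 2.00
take C (12 @ 248); take A (6 @ 66); take 5/31 of B → 22.90. Capacity used 23/23.
Total value = 336.90

336.90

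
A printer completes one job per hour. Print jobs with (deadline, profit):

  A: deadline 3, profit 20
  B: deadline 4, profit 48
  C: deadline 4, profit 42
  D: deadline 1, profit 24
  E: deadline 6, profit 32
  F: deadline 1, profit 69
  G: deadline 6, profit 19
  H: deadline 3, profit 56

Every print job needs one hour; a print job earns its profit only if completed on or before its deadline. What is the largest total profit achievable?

266

Sort by profit descending; place each in the latest free slot ≤ its deadline.
Profit order: F=69 H=56 B=48 C=42 E=32 D=24 A=20 G=19
Assign: F→slot 1, H→slot 3, B→slot 4, C→slot 2, E→slot 6, D skipped, A skipped, G→slot 5.
Slots: [1:F] [2:C] [3:H] [4:B] [5:G] [6:E]
Profit = 69 + 42 + 56 + 48 + 19 + 32 = 266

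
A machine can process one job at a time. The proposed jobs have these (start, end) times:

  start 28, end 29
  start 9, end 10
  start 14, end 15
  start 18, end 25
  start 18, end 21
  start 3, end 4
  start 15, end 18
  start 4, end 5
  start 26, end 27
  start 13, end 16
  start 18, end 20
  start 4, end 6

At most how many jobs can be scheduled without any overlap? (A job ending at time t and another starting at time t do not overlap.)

By end time: (3,4), (4,5), (4,6), (9,10), (14,15), (13,16), (15,18), (18,20), (18,21), (18,25), (26,27), (28,29).
Pick (3,4); next start ≥ 4 → (4,5); next start ≥ 5 → (9,10); next start ≥ 10 → (14,15); next start ≥ 15 → (15,18); next start ≥ 18 → (18,20); next start ≥ 20 → (26,27); next start ≥ 27 → (28,29).
Selected 8 jobs.

8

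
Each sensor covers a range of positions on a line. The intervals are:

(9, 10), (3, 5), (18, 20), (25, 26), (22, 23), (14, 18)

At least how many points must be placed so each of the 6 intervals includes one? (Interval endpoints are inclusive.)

Sorted: [3,5] [9,10] [14,18] [18,20] [22,23] [25,26]
{[3,5]} hit by 5; {[9,10]} hit by 10; {[14,18],[18,20]} hit by 18; {[22,23]} hit by 23; {[25,26]} hit by 26.
Points: 5, 10, 18, 23, 26 (5 total).

5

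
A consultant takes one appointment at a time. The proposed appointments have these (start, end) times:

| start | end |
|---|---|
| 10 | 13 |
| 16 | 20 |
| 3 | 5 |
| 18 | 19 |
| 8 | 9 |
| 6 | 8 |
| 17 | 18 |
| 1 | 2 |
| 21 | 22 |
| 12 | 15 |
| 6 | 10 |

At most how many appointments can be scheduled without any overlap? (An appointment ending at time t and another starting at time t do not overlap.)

8

Greedy by earliest finish: after sorting by end time, pick each interval compatible with the last pick.
By end time: (1,2), (3,5), (6,8), (8,9), (6,10), (10,13), (12,15), (17,18), (18,19), (16,20), (21,22).
Pick (1,2); next start ≥ 2 → (3,5); next start ≥ 5 → (6,8); next start ≥ 8 → (8,9); next start ≥ 9 → (10,13); next start ≥ 13 → (17,18); next start ≥ 18 → (18,19); next start ≥ 19 → (21,22).
Selected 8 appointments.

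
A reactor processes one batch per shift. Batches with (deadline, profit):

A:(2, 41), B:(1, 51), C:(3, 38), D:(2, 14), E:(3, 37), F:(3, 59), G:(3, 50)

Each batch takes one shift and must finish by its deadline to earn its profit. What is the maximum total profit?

By profit: F(d3,59), B(d1,51), G(d3,50), A(d2,41), C(d3,38), E(d3,37), D(d2,14)
F→slot 3; B→slot 1; G→slot 2; A skipped; C skipped; E skipped; D skipped.
Profit = 51 + 50 + 59 = 160

160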